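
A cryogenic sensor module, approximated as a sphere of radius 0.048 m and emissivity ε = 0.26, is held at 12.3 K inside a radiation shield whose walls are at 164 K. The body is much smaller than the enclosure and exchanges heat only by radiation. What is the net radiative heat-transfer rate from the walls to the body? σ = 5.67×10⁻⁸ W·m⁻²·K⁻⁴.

For a small grey body in a large enclosure: P_net = εσA(T_body⁴ − T_wall⁴).
A = 4πr² = 0.02895 m²; T_body⁴ − T_wall⁴ = 22890 − 7.234×10⁸ = -7.234×10⁸ K⁴.
|P_net| = 0.26·5.67×10⁻⁸·0.02895·7.234×10⁸.

P_net ≈ 0.309 W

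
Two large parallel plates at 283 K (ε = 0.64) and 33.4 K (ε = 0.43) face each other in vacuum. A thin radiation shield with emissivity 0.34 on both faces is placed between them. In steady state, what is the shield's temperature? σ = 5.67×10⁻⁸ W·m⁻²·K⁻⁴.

In steady state the net flux on the hot side equals that on the cold side.
σ(T₁⁴−T_s⁴)/D₁ = σ(T_s⁴−T₂⁴)/D₂, with D₁ = 1/ε₁+1/ε_s−1 = 3.504, D₂ = 1/ε_s+1/ε₂−1 = 4.267.
Solve for T_s⁴: T_s⁴ = (D₂·T₁⁴ + D₁·T₂⁴)/(D₁+D₂) = 3.523×10⁹ K⁴.

T_s ≈ 244 K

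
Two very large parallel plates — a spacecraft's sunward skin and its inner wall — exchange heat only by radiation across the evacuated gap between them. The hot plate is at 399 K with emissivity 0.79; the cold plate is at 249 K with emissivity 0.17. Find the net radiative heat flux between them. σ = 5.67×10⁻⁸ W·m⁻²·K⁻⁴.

q ≈ 198 W/m²

For two infinite grey parallel plates, q = σ(T₁⁴ − T₂⁴)/(1/ε₁ + 1/ε₂ − 1).
T₁⁴ − T₂⁴ = 2.534×10¹⁰ − 3.844×10⁹ = 2.150×10¹⁰ K⁴.
1/ε₁ + 1/ε₂ − 1 = 1.266 + 5.882 − 1 = 6.148.
q = 5.67×10⁻⁸ × 2.150×10¹⁰ / 6.148.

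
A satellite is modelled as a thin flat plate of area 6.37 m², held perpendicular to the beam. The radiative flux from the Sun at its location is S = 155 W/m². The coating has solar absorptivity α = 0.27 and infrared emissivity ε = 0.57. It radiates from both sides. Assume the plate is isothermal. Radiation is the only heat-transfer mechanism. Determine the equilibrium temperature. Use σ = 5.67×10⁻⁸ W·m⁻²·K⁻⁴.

T ≈ 160 K

At equilibrium, absorbed power = emitted power.
Absorbing cross-section = A = 6.370 m²; emitting surface = 2A = 12.74 m² (ratio 2).
αS·A_cross = εσ·A_surf·T⁴  ⇒  T⁴ = αS/(ε·2σ).
T⁴ = 0.270·155/(0.57·2·5.67×10⁻⁸) = 6.475×10⁸ K⁴.
T = (6.475×10⁸)^(1/4).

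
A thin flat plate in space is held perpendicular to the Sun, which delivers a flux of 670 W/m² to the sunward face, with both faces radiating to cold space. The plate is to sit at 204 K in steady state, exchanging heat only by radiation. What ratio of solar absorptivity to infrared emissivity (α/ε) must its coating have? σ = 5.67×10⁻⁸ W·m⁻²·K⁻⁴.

Balance: αS·A = εσ·2A·T⁴ ⇒ α/ε = 2σT⁴/S.
α/ε = 2·5.67×10⁻⁸·(204)⁴/670 = 2·5.67×10⁻⁸·1.732×10⁹/670.

α/ε ≈ 0.293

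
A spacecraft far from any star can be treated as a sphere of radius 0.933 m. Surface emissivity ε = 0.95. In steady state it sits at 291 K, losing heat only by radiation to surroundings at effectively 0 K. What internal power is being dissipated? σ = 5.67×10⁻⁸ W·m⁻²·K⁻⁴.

P ≈ 4230 W

Steady state: P = εσA T⁴.
A = 4πr² = 10.94 m²; T⁴ = (291)⁴ = 7.171×10⁹ K⁴.
P = 0.95 × 5.67×10⁻⁸ × 10.94 × 7.171×10⁹.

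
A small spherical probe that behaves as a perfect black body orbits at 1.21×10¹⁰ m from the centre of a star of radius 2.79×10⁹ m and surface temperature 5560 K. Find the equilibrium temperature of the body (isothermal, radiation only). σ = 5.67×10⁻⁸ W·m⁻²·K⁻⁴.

T ≈ 1890 K

The star's surface emits σT_*⁴; at distance d the flux is S = σT_*⁴(R_*/d)².
S = 5.67×10⁻⁸·(5560)⁴·(2.79×10⁹/1.21×10¹⁰)² = 2.881×10⁶ W/m².
For an isothermal sphere T⁴ = (1−a)S/(4σ) = 1.270×10¹³ K⁴.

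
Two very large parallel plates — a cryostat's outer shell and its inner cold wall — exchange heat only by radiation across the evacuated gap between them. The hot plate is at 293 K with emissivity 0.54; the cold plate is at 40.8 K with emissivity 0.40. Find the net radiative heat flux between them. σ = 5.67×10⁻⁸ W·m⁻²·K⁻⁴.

For two infinite grey parallel plates, q = σ(T₁⁴ − T₂⁴)/(1/ε₁ + 1/ε₂ − 1).
T₁⁴ − T₂⁴ = 7.370×10⁹ − 2.771×10⁶ = 7.367×10⁹ K⁴.
1/ε₁ + 1/ε₂ − 1 = 1.852 + 2.500 − 1 = 3.352.
q = 5.67×10⁻⁸ × 7.367×10⁹ / 3.352.

q ≈ 125 W/m²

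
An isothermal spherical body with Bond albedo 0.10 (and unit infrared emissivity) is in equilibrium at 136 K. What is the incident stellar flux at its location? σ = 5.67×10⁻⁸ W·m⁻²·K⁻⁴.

S ≈ 86.2 W/m²

(1−a)S·πr² = σ·4πr²·T⁴ ⇒ S = 4σT⁴/(1−a).
S = 4·5.67×10⁻⁸·3.421×10⁸/0.900.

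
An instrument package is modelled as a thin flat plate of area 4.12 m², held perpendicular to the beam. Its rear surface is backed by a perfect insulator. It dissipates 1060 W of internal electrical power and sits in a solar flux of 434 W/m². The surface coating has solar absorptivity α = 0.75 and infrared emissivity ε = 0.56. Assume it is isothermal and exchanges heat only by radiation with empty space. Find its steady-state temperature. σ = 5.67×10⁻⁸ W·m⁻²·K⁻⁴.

T ≈ 368 K

At steady state, absorbed solar power + internal power = radiated power.
Absorbed: α·S·A_cross = 0.75·434·4.120 = 1341 W (cross-section A).
Total input = 1341 + 1060 = 2401 W.
Radiated: εσ·A_surf·T⁴ with A_surf = A = 4.120 m².
T⁴ = 2401/(0.56·5.67×10⁻⁸·4.120) = 1.835×10¹⁰ K⁴.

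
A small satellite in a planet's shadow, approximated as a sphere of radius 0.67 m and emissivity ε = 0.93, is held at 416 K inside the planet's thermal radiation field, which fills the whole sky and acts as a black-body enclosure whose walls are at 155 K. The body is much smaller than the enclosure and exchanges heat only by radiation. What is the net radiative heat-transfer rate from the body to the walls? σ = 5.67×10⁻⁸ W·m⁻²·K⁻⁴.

P_net ≈ 8740 W

For a small grey body in a large enclosure: P_net = εσA(T_body⁴ − T_wall⁴).
A = 4πr² = 5.641 m²; T_body⁴ − T_wall⁴ = 2.995×10¹⁰ − 5.772×10⁸ = 2.937×10¹⁰ K⁴.
|P_net| = 0.93·5.67×10⁻⁸·5.641·2.937×10¹⁰.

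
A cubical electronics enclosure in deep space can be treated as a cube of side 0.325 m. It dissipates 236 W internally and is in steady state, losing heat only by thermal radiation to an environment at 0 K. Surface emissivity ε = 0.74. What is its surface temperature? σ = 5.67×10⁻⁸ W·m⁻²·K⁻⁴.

Steady state: internal power = radiated power, P = εσA T⁴.
Radiating area A = 6L² = 0.6338 m².
T⁴ = P/(εσA) = 236/(0.74·5.67×10⁻⁸·0.6338) = 8.875×10⁹ K⁴.
T = (8.875×10⁹)^(1/4).

T ≈ 307 K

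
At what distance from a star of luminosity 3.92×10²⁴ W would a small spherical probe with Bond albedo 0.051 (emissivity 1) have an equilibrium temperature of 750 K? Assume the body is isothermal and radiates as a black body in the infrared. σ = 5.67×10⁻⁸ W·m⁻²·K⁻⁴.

For an isothermal black-emitting sphere, (1−a)S·πr² = σ·4πr²·T⁴ ⇒ S = 4σT⁴/(1−a).
S = 4·5.67×10⁻⁸·(750)⁴/0.949 = 75620 W/m².
Flux falls as S = L/(4πd²), so d = √(L/(4πS)) = √(3.92×10²⁴/(4π·75620)).

d ≈ 2.03×10⁹ m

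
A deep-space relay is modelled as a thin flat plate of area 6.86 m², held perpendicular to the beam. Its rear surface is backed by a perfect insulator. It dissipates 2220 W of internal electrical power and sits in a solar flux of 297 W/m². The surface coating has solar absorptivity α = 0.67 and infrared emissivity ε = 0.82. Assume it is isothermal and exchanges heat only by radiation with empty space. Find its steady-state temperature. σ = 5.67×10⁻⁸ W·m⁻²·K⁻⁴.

T ≈ 326 K

At steady state, absorbed solar power + internal power = radiated power.
Absorbed: α·S·A_cross = 0.67·297·6.860 = 1365 W (cross-section A).
Total input = 1365 + 2220 = 3585 W.
Radiated: εσ·A_surf·T⁴ with A_surf = A = 6.860 m².
T⁴ = 3585/(0.82·5.67×10⁻⁸·6.860) = 1.124×10¹⁰ K⁴.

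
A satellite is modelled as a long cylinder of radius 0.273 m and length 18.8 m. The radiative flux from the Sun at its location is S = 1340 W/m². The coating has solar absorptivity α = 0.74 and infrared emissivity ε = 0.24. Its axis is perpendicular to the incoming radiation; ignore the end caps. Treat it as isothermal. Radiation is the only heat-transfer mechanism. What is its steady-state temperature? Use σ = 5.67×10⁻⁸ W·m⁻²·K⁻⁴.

At equilibrium, absorbed power = emitted power.
Absorbing cross-section = 2rL = 10.26 m²; emitting surface = 2πrL = 32.25 m² (ratio π).
αS·A_cross = εσ·A_surf·T⁴  ⇒  T⁴ = αS/(ε·πσ).
T⁴ = 0.740·1340/(0.24·π·5.67×10⁻⁸) = 2.319×10¹⁰ K⁴.
T = (2.319×10¹⁰)^(1/4).

T ≈ 390 K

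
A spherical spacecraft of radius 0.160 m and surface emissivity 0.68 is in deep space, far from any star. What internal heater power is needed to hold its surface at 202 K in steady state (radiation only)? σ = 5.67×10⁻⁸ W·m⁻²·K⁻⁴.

P = εσ·4πr²·T⁴.
4πr² = 0.3217 m²; T⁴ = 1.665×10⁹ K⁴.
P = 0.68·5.67×10⁻⁸·0.3217·1.665×10⁹.

P ≈ 20.7 W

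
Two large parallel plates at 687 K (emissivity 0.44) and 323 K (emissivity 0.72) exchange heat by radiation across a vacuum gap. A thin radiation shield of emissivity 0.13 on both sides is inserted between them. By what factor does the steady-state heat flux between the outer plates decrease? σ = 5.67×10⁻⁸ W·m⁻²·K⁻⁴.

factor ≈ 6.40

Without shield: q₀ = σΔ(T⁴)/(1/ε₁+1/ε₂−1) with denominator 2.662.
With shield the two gaps are in series; the resistances add: (1/ε₁+1/ε_s−1)+(1/ε_s+1/ε₂−1) = 8.965+8.081 = 17.05.
Heat-flux ratio q₀/q = 17.05/2.662.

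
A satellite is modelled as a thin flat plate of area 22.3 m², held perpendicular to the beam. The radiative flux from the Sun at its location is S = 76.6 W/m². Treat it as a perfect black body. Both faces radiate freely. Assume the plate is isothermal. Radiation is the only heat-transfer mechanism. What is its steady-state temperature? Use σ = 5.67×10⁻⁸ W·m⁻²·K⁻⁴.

At equilibrium, absorbed power = emitted power.
Absorbing cross-section = A = 22.30 m²; emitting surface = 2A = 44.60 m² (ratio 2).
S·A_cross = εσ·A_surf·T⁴  ⇒  T⁴ = S/(2σ).
T⁴ = 1.00·76.6/(2·5.67×10⁻⁸) = 6.755×10⁸ K⁴.
T = (6.755×10⁸)^(1/4).

T ≈ 161 K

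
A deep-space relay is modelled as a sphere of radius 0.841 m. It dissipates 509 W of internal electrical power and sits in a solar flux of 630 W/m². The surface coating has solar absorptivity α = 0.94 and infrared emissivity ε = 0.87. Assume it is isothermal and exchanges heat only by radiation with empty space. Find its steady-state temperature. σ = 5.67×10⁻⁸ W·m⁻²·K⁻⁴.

At steady state, absorbed solar power + internal power = radiated power.
Absorbed: α·S·A_cross = 0.94·630·2.222 = 1316 W (cross-section πr²).
Total input = 1316 + 509 = 1825 W.
Radiated: εσ·A_surf·T⁴ with A_surf = 4πr² = 8.888 m².
T⁴ = 1825/(0.87·5.67×10⁻⁸·8.888) = 4.162×10⁹ K⁴.

T ≈ 254 K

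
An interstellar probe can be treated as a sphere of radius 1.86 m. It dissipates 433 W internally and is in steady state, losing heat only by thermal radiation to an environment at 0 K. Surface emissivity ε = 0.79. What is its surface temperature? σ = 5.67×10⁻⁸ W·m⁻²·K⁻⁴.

Steady state: internal power = radiated power, P = εσA T⁴.
Radiating area A = 4πr² = 43.47 m².
T⁴ = P/(εσA) = 433/(0.79·5.67×10⁻⁸·43.47) = 2.224×10⁸ K⁴.
T = (2.224×10⁸)^(1/4).

T ≈ 122 K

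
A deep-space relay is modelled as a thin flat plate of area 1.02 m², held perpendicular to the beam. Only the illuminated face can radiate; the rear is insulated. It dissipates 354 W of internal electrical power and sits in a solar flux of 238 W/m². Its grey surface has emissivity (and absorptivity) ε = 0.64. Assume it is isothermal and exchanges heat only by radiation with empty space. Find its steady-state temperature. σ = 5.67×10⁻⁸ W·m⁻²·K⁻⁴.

T ≈ 343 K

At steady state, absorbed solar power + internal power = radiated power.
Absorbed: α·S·A_cross = 0.64·238·1.020 = 155.4 W (cross-section A).
Total input = 155.4 + 354 = 509.4 W.
Radiated: εσ·A_surf·T⁴ with A_surf = A = 1.020 m².
T⁴ = 509.4/(0.64·5.67×10⁻⁸·1.020) = 1.376×10¹⁰ K⁴.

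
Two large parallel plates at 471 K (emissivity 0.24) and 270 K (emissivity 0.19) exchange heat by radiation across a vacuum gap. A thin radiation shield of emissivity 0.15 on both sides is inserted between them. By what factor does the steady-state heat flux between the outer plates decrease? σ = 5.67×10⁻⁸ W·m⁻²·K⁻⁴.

factor ≈ 2.46

Without shield: q₀ = σΔ(T⁴)/(1/ε₁+1/ε₂−1) with denominator 8.430.
With shield the two gaps are in series; the resistances add: (1/ε₁+1/ε_s−1)+(1/ε_s+1/ε₂−1) = 9.833+10.93 = 20.76.
Heat-flux ratio q₀/q = 20.76/8.430.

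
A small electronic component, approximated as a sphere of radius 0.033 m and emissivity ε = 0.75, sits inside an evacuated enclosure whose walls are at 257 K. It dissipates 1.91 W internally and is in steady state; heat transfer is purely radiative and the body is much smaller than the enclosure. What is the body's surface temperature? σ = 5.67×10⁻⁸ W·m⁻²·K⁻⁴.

For a small grey body in a large enclosure, net radiated power = εσA(T⁴ − T_w⁴).
Steady state: P = εσA(T⁴ − T_w⁴) with A = 4πr² = 0.01368 m².
T⁴ = P/(εσA) + T_w⁴ = 1.91/(0.75·5.67×10⁻⁸·0.01368) + (257)⁴
    = 3.282×10⁹ + 4.362×10⁹ = 7.645×10⁹ K⁴.

T ≈ 296 K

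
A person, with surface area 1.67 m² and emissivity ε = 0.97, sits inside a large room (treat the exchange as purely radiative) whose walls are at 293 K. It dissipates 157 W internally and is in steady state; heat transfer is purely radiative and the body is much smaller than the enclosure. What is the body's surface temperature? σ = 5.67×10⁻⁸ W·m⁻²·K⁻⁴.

For a small grey body in a large enclosure, net radiated power = εσA(T⁴ − T_w⁴).
Steady state: P = εσA(T⁴ − T_w⁴) with A = 1.67 m².
T⁴ = P/(εσA) + T_w⁴ = 157/(0.97·5.67×10⁻⁸·1.670) + (293)⁴
    = 1.709×10⁹ + 7.370×10⁹ = 9.079×10⁹ K⁴.

T ≈ 309 K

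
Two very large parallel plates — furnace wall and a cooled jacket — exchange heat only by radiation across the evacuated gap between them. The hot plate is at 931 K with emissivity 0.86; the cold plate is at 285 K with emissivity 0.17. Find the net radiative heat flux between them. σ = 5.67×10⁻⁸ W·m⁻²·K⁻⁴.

For two infinite grey parallel plates, q = σ(T₁⁴ − T₂⁴)/(1/ε₁ + 1/ε₂ − 1).
T₁⁴ − T₂⁴ = 7.513×10¹¹ − 6.598×10⁹ = 7.447×10¹¹ K⁴.
1/ε₁ + 1/ε₂ − 1 = 1.163 + 5.882 − 1 = 6.045.
q = 5.67×10⁻⁸ × 7.447×10¹¹ / 6.045.

q ≈ 6980 W/m²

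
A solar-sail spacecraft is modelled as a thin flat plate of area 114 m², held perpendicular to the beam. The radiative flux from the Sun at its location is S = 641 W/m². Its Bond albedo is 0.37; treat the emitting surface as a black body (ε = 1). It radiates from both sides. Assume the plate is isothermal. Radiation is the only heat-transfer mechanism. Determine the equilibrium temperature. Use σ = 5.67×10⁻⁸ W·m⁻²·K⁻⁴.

T ≈ 244 K

At equilibrium, absorbed power = emitted power.
Absorbing cross-section = A = 114.0 m²; emitting surface = 2A = 228.0 m² (ratio 2).
(1−a)S·A_cross = εσ·A_surf·T⁴  ⇒  T⁴ = (1−a)S/(2σ).
T⁴ = 0.630·641/(2·5.67×10⁻⁸) = 3.561×10⁹ K⁴.
T = (3.561×10⁹)^(1/4).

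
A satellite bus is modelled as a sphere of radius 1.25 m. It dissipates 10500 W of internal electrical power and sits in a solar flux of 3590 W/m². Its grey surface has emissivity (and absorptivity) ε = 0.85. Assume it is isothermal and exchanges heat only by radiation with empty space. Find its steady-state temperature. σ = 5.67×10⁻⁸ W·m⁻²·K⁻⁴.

T ≈ 405 K

At steady state, absorbed solar power + internal power = radiated power.
Absorbed: α·S·A_cross = 0.85·3590·4.909 = 14980 W (cross-section πr²).
Total input = 14980 + 10500 = 25480 W.
Radiated: εσ·A_surf·T⁴ with A_surf = 4πr² = 19.63 m².
T⁴ = 25480/(0.85·5.67×10⁻⁸·19.63) = 2.692×10¹⁰ K⁴.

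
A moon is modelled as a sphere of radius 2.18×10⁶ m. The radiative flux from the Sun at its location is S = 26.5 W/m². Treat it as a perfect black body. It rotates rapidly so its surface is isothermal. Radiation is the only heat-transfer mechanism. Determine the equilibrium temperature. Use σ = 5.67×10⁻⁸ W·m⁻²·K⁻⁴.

T ≈ 104 K

At equilibrium, absorbed power = emitted power.
Absorbing cross-section = πr² = 1.493×10¹³ m²; emitting surface = 4πr² = 5.972×10¹³ m² (ratio 4).
S·A_cross = εσ·A_surf·T⁴  ⇒  T⁴ = S/(4σ).
T⁴ = 1.00·26.5/(4·5.67×10⁻⁸) = 1.168×10⁸ K⁴.
T = (1.168×10⁸)^(1/4).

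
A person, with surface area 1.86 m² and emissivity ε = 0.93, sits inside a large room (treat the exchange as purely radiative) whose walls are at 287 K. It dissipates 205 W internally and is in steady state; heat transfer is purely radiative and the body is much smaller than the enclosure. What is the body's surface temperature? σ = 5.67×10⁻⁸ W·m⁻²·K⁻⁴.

For a small grey body in a large enclosure, net radiated power = εσA(T⁴ − T_w⁴).
Steady state: P = εσA(T⁴ − T_w⁴) with A = 1.86 m².
T⁴ = P/(εσA) + T_w⁴ = 205/(0.93·5.67×10⁻⁸·1.860) + (287)⁴
    = 2.090×10⁹ + 6.785×10⁹ = 8.875×10⁹ K⁴.

T ≈ 307 K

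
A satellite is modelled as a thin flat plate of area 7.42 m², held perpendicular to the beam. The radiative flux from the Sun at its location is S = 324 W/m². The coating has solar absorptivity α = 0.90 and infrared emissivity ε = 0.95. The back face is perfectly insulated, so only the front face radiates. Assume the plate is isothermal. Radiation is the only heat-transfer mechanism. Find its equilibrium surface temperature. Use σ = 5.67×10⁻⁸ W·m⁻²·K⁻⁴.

T ≈ 271 K

At equilibrium, absorbed power = emitted power.
Absorbing cross-section = A = 7.420 m²; emitting surface = A = 7.420 m² (ratio 1).
αS·A_cross = εσ·A_surf·T⁴  ⇒  T⁴ = αS/(ε·1σ).
T⁴ = 0.900·324/(0.95·1·5.67×10⁻⁸) = 5.414×10⁹ K⁴.
T = (5.414×10⁹)^(1/4).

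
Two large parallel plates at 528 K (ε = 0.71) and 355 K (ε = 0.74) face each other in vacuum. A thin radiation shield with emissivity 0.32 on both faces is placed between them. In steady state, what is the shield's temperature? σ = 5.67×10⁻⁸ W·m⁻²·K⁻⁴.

T_s ≈ 464 K

In steady state the net flux on the hot side equals that on the cold side.
σ(T₁⁴−T_s⁴)/D₁ = σ(T_s⁴−T₂⁴)/D₂, with D₁ = 1/ε₁+1/ε_s−1 = 3.533, D₂ = 1/ε_s+1/ε₂−1 = 3.476.
Solve for T_s⁴: T_s⁴ = (D₂·T₁⁴ + D₁·T₂⁴)/(D₁+D₂) = 4.655×10¹⁰ K⁴.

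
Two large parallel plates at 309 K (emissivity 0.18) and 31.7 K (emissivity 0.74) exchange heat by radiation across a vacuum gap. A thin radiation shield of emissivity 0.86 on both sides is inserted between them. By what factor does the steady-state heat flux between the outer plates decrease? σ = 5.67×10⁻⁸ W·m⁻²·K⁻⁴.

Without shield: q₀ = σΔ(T⁴)/(1/ε₁+1/ε₂−1) with denominator 5.907.
With shield the two gaps are in series; the resistances add: (1/ε₁+1/ε_s−1)+(1/ε_s+1/ε₂−1) = 5.718+1.514 = 7.232.
Heat-flux ratio q₀/q = 7.232/5.907.

factor ≈ 1.22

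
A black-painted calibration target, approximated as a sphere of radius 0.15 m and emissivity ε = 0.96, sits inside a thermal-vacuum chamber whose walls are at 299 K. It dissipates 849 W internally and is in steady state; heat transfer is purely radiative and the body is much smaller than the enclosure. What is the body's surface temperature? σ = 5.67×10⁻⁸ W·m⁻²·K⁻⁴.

T ≈ 501 K

For a small grey body in a large enclosure, net radiated power = εσA(T⁴ − T_w⁴).
Steady state: P = εσA(T⁴ − T_w⁴) with A = 4πr² = 0.2827 m².
T⁴ = P/(εσA) + T_w⁴ = 849/(0.96·5.67×10⁻⁸·0.2827) + (299)⁴
    = 5.516×10¹⁰ + 7.993×10⁹ = 6.316×10¹⁰ K⁴.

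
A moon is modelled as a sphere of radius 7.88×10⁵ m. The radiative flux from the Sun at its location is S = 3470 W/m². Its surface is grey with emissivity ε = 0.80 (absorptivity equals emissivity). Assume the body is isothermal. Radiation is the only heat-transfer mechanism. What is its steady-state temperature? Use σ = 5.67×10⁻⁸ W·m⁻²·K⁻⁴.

At equilibrium, absorbed power = emitted power.
Absorbing cross-section = πr² = 1.951×10¹² m²; emitting surface = 4πr² = 7.803×10¹² m² (ratio 4).
εS·A_cross = εσ·A_surf·T⁴  ⇒  T⁴ = S/(4σ)   (ε cancels).
T⁴ = 3470/(4·5.67×10⁻⁸) = 1.530×10¹⁰ K⁴.
T = (1.530×10¹⁰)^(1/4).

T ≈ 352 K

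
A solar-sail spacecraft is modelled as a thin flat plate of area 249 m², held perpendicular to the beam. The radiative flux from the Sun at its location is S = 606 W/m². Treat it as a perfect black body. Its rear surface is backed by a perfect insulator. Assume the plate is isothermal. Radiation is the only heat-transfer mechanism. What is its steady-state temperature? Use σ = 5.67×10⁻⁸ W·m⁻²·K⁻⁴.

At equilibrium, absorbed power = emitted power.
Absorbing cross-section = A = 249.0 m²; emitting surface = A = 249.0 m² (ratio 1).
S·A_cross = εσ·A_surf·T⁴  ⇒  T⁴ = S/(1σ).
T⁴ = 1.00·606/(1·5.67×10⁻⁸) = 1.069×10¹⁰ K⁴.
T = (1.069×10¹⁰)^(1/4).

T ≈ 322 K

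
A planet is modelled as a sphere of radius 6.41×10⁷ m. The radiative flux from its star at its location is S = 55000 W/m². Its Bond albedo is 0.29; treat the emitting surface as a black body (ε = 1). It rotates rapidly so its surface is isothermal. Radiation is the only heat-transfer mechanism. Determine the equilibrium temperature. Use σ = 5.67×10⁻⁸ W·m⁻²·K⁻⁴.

T ≈ 644 K

At equilibrium, absorbed power = emitted power.
Absorbing cross-section = πr² = 1.291×10¹⁶ m²; emitting surface = 4πr² = 5.163×10¹⁶ m² (ratio 4).
(1−a)S·A_cross = εσ·A_surf·T⁴  ⇒  T⁴ = (1−a)S/(4σ).
T⁴ = 0.710·55000/(4·5.67×10⁻⁸) = 1.722×10¹¹ K⁴.
T = (1.722×10¹¹)^(1/4).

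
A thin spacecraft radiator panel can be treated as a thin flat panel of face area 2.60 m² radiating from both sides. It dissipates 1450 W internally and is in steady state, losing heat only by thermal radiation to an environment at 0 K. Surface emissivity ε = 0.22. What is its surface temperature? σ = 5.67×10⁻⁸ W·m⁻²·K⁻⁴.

Steady state: internal power = radiated power, P = εσA T⁴.
Radiating area A = 2·2.60 = 5.200 m².
T⁴ = P/(εσA) = 1450/(0.22·5.67×10⁻⁸·5.200) = 2.235×10¹⁰ K⁴.
T = (2.235×10¹⁰)^(1/4).

T ≈ 387 K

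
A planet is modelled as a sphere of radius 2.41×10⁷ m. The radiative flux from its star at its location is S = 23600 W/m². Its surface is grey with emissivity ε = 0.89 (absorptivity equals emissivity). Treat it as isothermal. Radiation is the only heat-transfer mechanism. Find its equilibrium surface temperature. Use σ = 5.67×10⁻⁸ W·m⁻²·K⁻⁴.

T ≈ 568 K

At equilibrium, absorbed power = emitted power.
Absorbing cross-section = πr² = 1.825×10¹⁵ m²; emitting surface = 4πr² = 7.299×10¹⁵ m² (ratio 4).
εS·A_cross = εσ·A_surf·T⁴  ⇒  T⁴ = S/(4σ)   (ε cancels).
T⁴ = 23600/(4·5.67×10⁻⁸) = 1.041×10¹¹ K⁴.
T = (1.041×10¹¹)^(1/4).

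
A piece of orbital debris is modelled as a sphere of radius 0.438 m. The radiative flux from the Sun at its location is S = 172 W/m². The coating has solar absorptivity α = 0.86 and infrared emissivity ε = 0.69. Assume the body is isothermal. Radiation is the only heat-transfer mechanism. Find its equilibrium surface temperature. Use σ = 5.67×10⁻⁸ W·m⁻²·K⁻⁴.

T ≈ 175 K

At equilibrium, absorbed power = emitted power.
Absorbing cross-section = πr² = 0.6027 m²; emitting surface = 4πr² = 2.411 m² (ratio 4).
αS·A_cross = εσ·A_surf·T⁴  ⇒  T⁴ = αS/(ε·4σ).
T⁴ = 0.860·172/(0.69·4·5.67×10⁻⁸) = 9.452×10⁸ K⁴.
T = (9.452×10⁸)^(1/4).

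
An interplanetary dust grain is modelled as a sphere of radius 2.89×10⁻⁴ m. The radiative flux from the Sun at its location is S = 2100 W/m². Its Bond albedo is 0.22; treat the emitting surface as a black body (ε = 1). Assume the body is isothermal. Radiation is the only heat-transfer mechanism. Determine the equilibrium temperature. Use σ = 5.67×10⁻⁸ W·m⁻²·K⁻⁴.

T ≈ 292 K

At equilibrium, absorbed power = emitted power.
Absorbing cross-section = πr² = 2.624×10⁻⁷ m²; emitting surface = 4πr² = 1.050×10⁻⁶ m² (ratio 4).
(1−a)S·A_cross = εσ·A_surf·T⁴  ⇒  T⁴ = (1−a)S/(4σ).
T⁴ = 0.780·2100/(4·5.67×10⁻⁸) = 7.222×10⁹ K⁴.
T = (7.222×10⁹)^(1/4).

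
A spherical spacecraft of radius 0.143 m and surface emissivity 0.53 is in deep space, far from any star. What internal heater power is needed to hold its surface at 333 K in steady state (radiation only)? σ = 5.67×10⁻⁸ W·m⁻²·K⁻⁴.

P ≈ 95.0 W

P = εσ·4πr²·T⁴.
4πr² = 0.2570 m²; T⁴ = 1.230×10¹⁰ K⁴.
P = 0.53·5.67×10⁻⁸·0.2570·1.230×10¹⁰.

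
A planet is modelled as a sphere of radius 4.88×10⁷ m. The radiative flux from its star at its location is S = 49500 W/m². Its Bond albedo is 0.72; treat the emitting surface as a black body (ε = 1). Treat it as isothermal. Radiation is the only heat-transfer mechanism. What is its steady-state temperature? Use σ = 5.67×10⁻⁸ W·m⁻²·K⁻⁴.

At equilibrium, absorbed power = emitted power.
Absorbing cross-section = πr² = 7.482×10¹⁵ m²; emitting surface = 4πr² = 2.993×10¹⁶ m² (ratio 4).
(1−a)S·A_cross = εσ·A_surf·T⁴  ⇒  T⁴ = (1−a)S/(4σ).
T⁴ = 0.280·49500/(4·5.67×10⁻⁸) = 6.111×10¹⁰ K⁴.
T = (6.111×10¹⁰)^(1/4).

T ≈ 497 K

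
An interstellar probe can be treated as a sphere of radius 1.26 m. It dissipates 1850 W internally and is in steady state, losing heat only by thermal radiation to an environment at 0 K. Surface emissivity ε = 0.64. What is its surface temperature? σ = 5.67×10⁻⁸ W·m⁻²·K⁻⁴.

Steady state: internal power = radiated power, P = εσA T⁴.
Radiating area A = 4πr² = 19.95 m².
T⁴ = P/(εσA) = 1850/(0.64·5.67×10⁻⁸·19.95) = 2.555×10⁹ K⁴.
T = (2.555×10⁹)^(1/4).

T ≈ 225 K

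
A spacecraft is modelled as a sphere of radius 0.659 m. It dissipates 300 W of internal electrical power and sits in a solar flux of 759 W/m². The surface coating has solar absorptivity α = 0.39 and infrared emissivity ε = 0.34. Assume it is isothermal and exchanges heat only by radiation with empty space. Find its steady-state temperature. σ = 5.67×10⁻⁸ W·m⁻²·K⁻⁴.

At steady state, absorbed solar power + internal power = radiated power.
Absorbed: α·S·A_cross = 0.39·759·1.364 = 403.9 W (cross-section πr²).
Total input = 403.9 + 300 = 703.9 W.
Radiated: εσ·A_surf·T⁴ with A_surf = 4πr² = 5.457 m².
T⁴ = 703.9/(0.34·5.67×10⁻⁸·5.457) = 6.690×10⁹ K⁴.

T ≈ 286 K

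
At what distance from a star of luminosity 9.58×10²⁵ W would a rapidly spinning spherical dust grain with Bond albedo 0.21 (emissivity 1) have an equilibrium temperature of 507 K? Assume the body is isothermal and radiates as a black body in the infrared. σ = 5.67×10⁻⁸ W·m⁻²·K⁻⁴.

d ≈ 2.00×10¹⁰ m

For an isothermal black-emitting sphere, (1−a)S·πr² = σ·4πr²·T⁴ ⇒ S = 4σT⁴/(1−a).
S = 4·5.67×10⁻⁸·(507)⁴/0.790 = 18970 W/m².
Flux falls as S = L/(4πd²), so d = √(L/(4πS)) = √(9.58×10²⁵/(4π·18970)).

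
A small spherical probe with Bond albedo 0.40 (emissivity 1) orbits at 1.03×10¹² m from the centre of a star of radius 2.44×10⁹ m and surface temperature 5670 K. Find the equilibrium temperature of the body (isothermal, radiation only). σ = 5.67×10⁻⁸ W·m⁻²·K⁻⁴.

T ≈ 172 K

The star's surface emits σT_*⁴; at distance d the flux is S = σT_*⁴(R_*/d)².
S = 5.67×10⁻⁸·(5670)⁴·(2.44×10⁹/1.03×10¹²)² = 328.9 W/m².
For an isothermal sphere T⁴ = (1−a)S/(4σ) = 8.700×10⁸ K⁴.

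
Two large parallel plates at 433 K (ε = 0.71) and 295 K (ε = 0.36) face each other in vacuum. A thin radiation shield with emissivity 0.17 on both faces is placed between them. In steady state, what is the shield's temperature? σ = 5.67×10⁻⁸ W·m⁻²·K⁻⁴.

In steady state the net flux on the hot side equals that on the cold side.
σ(T₁⁴−T_s⁴)/D₁ = σ(T_s⁴−T₂⁴)/D₂, with D₁ = 1/ε₁+1/ε_s−1 = 6.291, D₂ = 1/ε_s+1/ε₂−1 = 7.660.
Solve for T_s⁴: T_s⁴ = (D₂·T₁⁴ + D₁·T₂⁴)/(D₁+D₂) = 2.272×10¹⁰ K⁴.

T_s ≈ 388 K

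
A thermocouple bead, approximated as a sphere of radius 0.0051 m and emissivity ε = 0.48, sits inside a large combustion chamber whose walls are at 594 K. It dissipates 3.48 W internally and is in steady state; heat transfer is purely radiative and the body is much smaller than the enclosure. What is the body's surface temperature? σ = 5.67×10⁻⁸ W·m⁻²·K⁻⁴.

T ≈ 847 K

For a small grey body in a large enclosure, net radiated power = εσA(T⁴ − T_w⁴).
Steady state: P = εσA(T⁴ − T_w⁴) with A = 4πr² = 3.269×10⁻⁴ m².
T⁴ = P/(εσA) + T_w⁴ = 3.48/(0.48·5.67×10⁻⁸·3.269×10⁻⁴) + (594)⁴
    = 3.912×10¹¹ + 1.245×10¹¹ = 5.157×10¹¹ K⁴.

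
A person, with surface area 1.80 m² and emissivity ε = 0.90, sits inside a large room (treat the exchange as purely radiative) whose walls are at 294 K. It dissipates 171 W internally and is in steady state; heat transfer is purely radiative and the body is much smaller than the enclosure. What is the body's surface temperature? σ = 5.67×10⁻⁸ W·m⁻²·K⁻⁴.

For a small grey body in a large enclosure, net radiated power = εσA(T⁴ − T_w⁴).
Steady state: P = εσA(T⁴ − T_w⁴) with A = 1.80 m².
T⁴ = P/(εσA) + T_w⁴ = 171/(0.90·5.67×10⁻⁸·1.800) + (294)⁴
    = 1.862×10⁹ + 7.471×10⁹ = 9.333×10⁹ K⁴.

T ≈ 311 K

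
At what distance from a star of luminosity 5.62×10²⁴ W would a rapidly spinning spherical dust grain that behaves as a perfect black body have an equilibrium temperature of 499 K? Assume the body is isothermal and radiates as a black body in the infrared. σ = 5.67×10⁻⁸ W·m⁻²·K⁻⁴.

For an isothermal black-emitting sphere, (1−a)S·πr² = σ·4πr²·T⁴ ⇒ S = 4σT⁴/(1−a).
S = 4·5.67×10⁻⁸·(499)⁴/1.00 = 14060 W/m².
Flux falls as S = L/(4πd²), so d = √(L/(4πS)) = √(5.62×10²⁴/(4π·14060)).

d ≈ 5.64×10⁹ m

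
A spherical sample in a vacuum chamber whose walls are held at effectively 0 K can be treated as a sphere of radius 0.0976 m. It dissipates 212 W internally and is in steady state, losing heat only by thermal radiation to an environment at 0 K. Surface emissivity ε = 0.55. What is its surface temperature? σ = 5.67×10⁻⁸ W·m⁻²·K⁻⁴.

Steady state: internal power = radiated power, P = εσA T⁴.
Radiating area A = 4πr² = 0.1197 m².
T⁴ = P/(εσA) = 212/(0.55·5.67×10⁻⁸·0.1197) = 5.679×10¹⁰ K⁴.
T = (5.679×10¹⁰)^(1/4).

T ≈ 488 K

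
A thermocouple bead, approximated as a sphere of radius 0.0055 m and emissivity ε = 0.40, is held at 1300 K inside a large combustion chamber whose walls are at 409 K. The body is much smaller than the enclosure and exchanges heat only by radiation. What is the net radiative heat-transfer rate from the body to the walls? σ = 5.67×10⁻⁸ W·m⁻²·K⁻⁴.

For a small grey body in a large enclosure: P_net = εσA(T_body⁴ − T_wall⁴).
A = 4πr² = 3.801×10⁻⁴ m²; T_body⁴ − T_wall⁴ = 2.856×10¹² − 2.798×10¹⁰ = 2.828×10¹² K⁴.
|P_net| = 0.40·5.67×10⁻⁸·3.801×10⁻⁴·2.828×10¹².

P_net ≈ 24.4 W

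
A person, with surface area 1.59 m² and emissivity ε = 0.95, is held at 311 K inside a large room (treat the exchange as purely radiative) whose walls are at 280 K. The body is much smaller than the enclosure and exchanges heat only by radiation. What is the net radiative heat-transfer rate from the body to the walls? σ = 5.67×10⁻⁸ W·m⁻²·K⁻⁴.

For a small grey body in a large enclosure: P_net = εσA(T_body⁴ − T_wall⁴).
A = 1.59 m²; T_body⁴ − T_wall⁴ = 9.355×10⁹ − 6.147×10⁹ = 3.208×10⁹ K⁴.
|P_net| = 0.95·5.67×10⁻⁸·1.590·3.208×10⁹.

P_net ≈ 275 W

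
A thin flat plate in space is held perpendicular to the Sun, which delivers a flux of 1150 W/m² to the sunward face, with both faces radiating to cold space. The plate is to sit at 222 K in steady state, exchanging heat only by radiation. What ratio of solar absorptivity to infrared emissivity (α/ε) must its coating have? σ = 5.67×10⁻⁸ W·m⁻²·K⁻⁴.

Balance: αS·A = εσ·2A·T⁴ ⇒ α/ε = 2σT⁴/S.
α/ε = 2·5.67×10⁻⁸·(222)⁴/1150 = 2·5.67×10⁻⁸·2.429×10⁹/1150.

α/ε ≈ 0.240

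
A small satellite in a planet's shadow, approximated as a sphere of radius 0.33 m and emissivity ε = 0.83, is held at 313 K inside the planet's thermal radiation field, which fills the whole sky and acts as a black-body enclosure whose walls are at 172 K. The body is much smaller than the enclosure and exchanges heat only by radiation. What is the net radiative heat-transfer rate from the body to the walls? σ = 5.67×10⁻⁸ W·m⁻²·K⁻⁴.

P_net ≈ 562 W

For a small grey body in a large enclosure: P_net = εσA(T_body⁴ − T_wall⁴).
A = 4πr² = 1.368 m²; T_body⁴ − T_wall⁴ = 9.598×10⁹ − 8.752×10⁸ = 8.723×10⁹ K⁴.
|P_net| = 0.83·5.67×10⁻⁸·1.368·8.723×10⁹.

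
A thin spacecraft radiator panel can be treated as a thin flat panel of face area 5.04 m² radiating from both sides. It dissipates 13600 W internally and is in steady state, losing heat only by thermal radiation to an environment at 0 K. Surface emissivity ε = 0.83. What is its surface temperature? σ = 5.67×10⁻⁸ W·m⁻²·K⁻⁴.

T ≈ 411 K

Steady state: internal power = radiated power, P = εσA T⁴.
Radiating area A = 2·5.04 = 10.08 m².
T⁴ = P/(εσA) = 13600/(0.83·5.67×10⁻⁸·10.08) = 2.867×10¹⁰ K⁴.
T = (2.867×10¹⁰)^(1/4).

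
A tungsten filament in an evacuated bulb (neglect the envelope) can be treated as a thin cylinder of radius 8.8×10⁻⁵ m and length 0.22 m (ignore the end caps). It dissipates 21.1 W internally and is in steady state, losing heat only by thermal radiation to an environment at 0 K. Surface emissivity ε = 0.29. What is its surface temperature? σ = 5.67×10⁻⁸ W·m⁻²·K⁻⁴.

T ≈ 1800 K

Steady state: internal power = radiated power, P = εσA T⁴.
Radiating area A = 2πrL = 1.216×10⁻⁴ m².
T⁴ = P/(εσA) = 21.1/(0.29·5.67×10⁻⁸·1.216×10⁻⁴) = 1.055×10¹³ K⁴.
T = (1.055×10¹³)^(1/4).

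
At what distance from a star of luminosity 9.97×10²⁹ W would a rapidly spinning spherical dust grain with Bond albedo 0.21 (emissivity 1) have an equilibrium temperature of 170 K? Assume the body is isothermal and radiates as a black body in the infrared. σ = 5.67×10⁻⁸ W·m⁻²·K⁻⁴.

d ≈ 1.82×10¹³ m

For an isothermal black-emitting sphere, (1−a)S·πr² = σ·4πr²·T⁴ ⇒ S = 4σT⁴/(1−a).
S = 4·5.67×10⁻⁸·(170)⁴/0.790 = 239.8 W/m².
Flux falls as S = L/(4πd²), so d = √(L/(4πS)) = √(9.97×10²⁹/(4π·239.8)).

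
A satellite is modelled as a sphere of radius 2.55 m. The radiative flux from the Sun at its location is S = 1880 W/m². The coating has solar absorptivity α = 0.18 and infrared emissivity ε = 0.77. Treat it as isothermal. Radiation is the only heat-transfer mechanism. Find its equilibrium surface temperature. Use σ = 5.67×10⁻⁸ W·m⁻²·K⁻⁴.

At equilibrium, absorbed power = emitted power.
Absorbing cross-section = πr² = 20.43 m²; emitting surface = 4πr² = 81.71 m² (ratio 4).
αS·A_cross = εσ·A_surf·T⁴  ⇒  T⁴ = αS/(ε·4σ).
T⁴ = 0.180·1880/(0.77·4·5.67×10⁻⁸) = 1.938×10⁹ K⁴.
T = (1.938×10⁹)^(1/4).

T ≈ 210 K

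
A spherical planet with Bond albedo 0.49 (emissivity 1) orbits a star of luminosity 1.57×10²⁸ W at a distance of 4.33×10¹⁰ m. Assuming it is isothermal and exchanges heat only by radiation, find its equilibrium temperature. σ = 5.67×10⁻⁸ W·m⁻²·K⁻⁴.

First find the stellar flux at distance d: S = L/(4πd²) = 1.57×10²⁸/(4π·(4.33×10¹⁰)²) = 6.664×10⁵ W/m².
For an isothermal sphere, absorbed (1−a)S·πr² = emitted σ·4πr²·T⁴, so T⁴ = (1−a)S/(4σ).
T⁴ = 0.510·6.664×10⁵/(4·5.67×10⁻⁸) = 1.498×10¹² K⁴.

T ≈ 1110 K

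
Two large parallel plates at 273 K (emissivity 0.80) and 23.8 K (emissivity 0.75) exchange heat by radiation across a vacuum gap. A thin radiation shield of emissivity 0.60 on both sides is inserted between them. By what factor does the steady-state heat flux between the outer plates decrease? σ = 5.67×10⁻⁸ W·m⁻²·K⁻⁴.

Without shield: q₀ = σΔ(T⁴)/(1/ε₁+1/ε₂−1) with denominator 1.583.
With shield the two gaps are in series; the resistances add: (1/ε₁+1/ε_s−1)+(1/ε_s+1/ε₂−1) = 1.917+2.000 = 3.917.
Heat-flux ratio q₀/q = 3.917/1.583.

factor ≈ 2.47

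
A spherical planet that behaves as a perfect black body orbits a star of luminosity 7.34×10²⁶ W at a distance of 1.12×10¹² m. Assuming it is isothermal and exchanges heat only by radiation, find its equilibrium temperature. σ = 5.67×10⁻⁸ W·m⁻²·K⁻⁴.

First find the stellar flux at distance d: S = L/(4πd²) = 7.34×10²⁶/(4π·(1.12×10¹²)²) = 46.56 W/m².
For an isothermal sphere, absorbed (1−a)S·πr² = emitted σ·4πr²·T⁴, so T⁴ = (1−a)S/(4σ).
T⁴ = 1.00·46.56/(4·5.67×10⁻⁸) = 2.053×10⁸ K⁴.

T ≈ 120 K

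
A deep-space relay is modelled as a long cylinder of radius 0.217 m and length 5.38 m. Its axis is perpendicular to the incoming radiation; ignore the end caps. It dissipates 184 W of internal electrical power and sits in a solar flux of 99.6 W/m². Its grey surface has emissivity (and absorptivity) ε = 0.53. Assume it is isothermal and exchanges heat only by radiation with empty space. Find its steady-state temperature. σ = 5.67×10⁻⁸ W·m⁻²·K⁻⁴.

At steady state, absorbed solar power + internal power = radiated power.
Absorbed: α·S·A_cross = 0.53·99.6·2.335 = 123.3 W (cross-section 2rL).
Total input = 123.3 + 184 = 307.3 W.
Radiated: εσ·A_surf·T⁴ with A_surf = 2πrL = 7.335 m².
T⁴ = 307.3/(0.53·5.67×10⁻⁸·7.335) = 1.394×10⁹ K⁴.

T ≈ 193 K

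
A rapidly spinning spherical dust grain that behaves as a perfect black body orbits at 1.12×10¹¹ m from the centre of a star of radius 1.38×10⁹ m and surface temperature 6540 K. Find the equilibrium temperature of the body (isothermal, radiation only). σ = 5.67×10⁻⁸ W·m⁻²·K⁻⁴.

T ≈ 513 K

The star's surface emits σT_*⁴; at distance d the flux is S = σT_*⁴(R_*/d)².
S = 5.67×10⁻⁸·(6540)⁴·(1.38×10⁹/1.12×10¹¹)² = 15750 W/m².
For an isothermal sphere T⁴ = (1−a)S/(4σ) = 6.943×10¹⁰ K⁴.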